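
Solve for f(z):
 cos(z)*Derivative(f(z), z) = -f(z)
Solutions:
 f(z) = C1*sqrt(sin(z) - 1)/sqrt(sin(z) + 1)


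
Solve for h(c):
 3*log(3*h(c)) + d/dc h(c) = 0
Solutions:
 Integral(1/(log(_y) + log(3)), (_y, h(c)))/3 = C1 - c


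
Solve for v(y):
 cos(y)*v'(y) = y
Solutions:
 v(y) = C1 + Integral(y/cos(y), y)


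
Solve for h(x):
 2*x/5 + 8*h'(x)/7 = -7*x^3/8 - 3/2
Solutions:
 h(x) = C1 - 49*x^4/256 - 7*x^2/40 - 21*x/16


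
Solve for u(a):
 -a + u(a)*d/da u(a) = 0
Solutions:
 u(a) = -sqrt(C1 + a^2)
 u(a) = sqrt(C1 + a^2)


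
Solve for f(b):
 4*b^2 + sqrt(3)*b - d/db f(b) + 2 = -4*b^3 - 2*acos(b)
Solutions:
 f(b) = C1 + b^4 + 4*b^3/3 + sqrt(3)*b^2/2 + 2*b*acos(b) + 2*b - 2*sqrt(1 - b^2)


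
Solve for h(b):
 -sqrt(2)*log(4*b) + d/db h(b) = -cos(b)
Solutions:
 h(b) = C1 + sqrt(2)*b*(log(b) - 1) + 2*sqrt(2)*b*log(2) - sin(b)


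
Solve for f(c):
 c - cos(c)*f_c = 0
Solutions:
 f(c) = C1 + Integral(c/cos(c), c)


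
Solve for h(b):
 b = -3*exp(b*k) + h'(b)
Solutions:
 h(b) = C1 + b^2/2 + 3*exp(b*k)/k


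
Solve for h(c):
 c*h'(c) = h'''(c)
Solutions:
 h(c) = C1 + Integral(C2*airyai(c) + C3*airybi(c), c)


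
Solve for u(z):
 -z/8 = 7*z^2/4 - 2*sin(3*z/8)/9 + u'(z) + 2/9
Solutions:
 u(z) = C1 - 7*z^3/12 - z^2/16 - 2*z/9 - 16*cos(3*z/8)/27


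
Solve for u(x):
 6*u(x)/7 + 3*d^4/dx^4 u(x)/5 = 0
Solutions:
 u(x) = (C1*sin(14^(3/4)*5^(1/4)*x/14) + C2*cos(14^(3/4)*5^(1/4)*x/14))*exp(-14^(3/4)*5^(1/4)*x/14) + (C3*sin(14^(3/4)*5^(1/4)*x/14) + C4*cos(14^(3/4)*5^(1/4)*x/14))*exp(14^(3/4)*5^(1/4)*x/14)


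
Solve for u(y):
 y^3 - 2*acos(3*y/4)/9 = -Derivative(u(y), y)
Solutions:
 u(y) = C1 - y^4/4 + 2*y*acos(3*y/4)/9 - 2*sqrt(16 - 9*y^2)/27


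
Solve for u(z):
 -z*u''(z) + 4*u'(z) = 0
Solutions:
 u(z) = C1 + C2*z^5


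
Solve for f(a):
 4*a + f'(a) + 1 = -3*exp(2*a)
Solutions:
 f(a) = C1 - 2*a^2 - a - 3*exp(2*a)/2


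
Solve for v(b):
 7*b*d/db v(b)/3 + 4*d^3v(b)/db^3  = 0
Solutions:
 v(b) = C1 + Integral(C2*airyai(-126^(1/3)*b/6) + C3*airybi(-126^(1/3)*b/6), b)


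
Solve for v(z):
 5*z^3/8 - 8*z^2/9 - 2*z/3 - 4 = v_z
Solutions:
 v(z) = C1 + 5*z^4/32 - 8*z^3/27 - z^2/3 - 4*z


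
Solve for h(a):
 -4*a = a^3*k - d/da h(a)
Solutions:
 h(a) = C1 + a^4*k/4 + 2*a^2


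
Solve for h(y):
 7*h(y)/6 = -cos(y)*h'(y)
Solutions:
 h(y) = C1*(sin(y) - 1)^(7/12)/(sin(y) + 1)^(7/12)


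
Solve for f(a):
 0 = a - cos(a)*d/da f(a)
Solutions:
 f(a) = C1 + Integral(a/cos(a), a)


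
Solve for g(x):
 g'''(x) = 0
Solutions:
 g(x) = C1 + C2*x + C3*x^2


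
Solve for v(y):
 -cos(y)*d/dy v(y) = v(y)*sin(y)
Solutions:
 v(y) = C1*cos(y)


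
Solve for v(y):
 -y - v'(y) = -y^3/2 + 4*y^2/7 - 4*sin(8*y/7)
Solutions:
 v(y) = C1 + y^4/8 - 4*y^3/21 - y^2/2 - 7*cos(8*y/7)/2


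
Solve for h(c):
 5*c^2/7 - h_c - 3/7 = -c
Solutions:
 h(c) = C1 + 5*c^3/21 + c^2/2 - 3*c/7


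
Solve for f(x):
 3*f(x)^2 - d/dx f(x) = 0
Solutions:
 f(x) = -1/(C1 + 3*x)


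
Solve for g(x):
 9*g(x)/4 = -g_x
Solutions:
 g(x) = C1*exp(-9*x/4)


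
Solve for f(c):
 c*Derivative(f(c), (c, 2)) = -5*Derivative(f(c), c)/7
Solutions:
 f(c) = C1 + C2*c^(2/7)


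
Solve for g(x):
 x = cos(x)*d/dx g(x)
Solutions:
 g(x) = C1 + Integral(x/cos(x), x)


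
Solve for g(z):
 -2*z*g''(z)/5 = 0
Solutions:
 g(z) = C1 + C2*z


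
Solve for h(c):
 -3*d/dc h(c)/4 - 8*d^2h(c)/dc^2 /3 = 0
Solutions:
 h(c) = C1 + C2*exp(-9*c/32)


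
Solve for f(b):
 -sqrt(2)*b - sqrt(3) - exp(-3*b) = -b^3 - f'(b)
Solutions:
 f(b) = C1 - b^4/4 + sqrt(2)*b^2/2 + sqrt(3)*b - exp(-3*b)/3


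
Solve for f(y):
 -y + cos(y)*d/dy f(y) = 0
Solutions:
 f(y) = C1 + Integral(y/cos(y), y)


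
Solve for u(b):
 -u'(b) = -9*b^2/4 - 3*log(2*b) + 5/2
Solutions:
 u(b) = C1 + 3*b^3/4 + 3*b*log(b) - 11*b/2 + 3*b*log(2)


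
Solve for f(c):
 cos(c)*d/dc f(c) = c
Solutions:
 f(c) = C1 + Integral(c/cos(c), c)


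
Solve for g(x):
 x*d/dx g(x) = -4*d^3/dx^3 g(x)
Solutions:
 g(x) = C1 + Integral(C2*airyai(-2^(1/3)*x/2) + C3*airybi(-2^(1/3)*x/2), x)


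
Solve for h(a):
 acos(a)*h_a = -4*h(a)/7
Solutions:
 h(a) = C1*exp(-4*Integral(1/acos(a), a)/7)


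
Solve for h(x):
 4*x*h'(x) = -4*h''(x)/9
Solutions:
 h(x) = C1 + C2*erf(3*sqrt(2)*x/2)


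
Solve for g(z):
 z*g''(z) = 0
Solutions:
 g(z) = C1 + C2*z


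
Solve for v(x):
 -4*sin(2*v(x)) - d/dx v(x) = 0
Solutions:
 v(x) = pi - acos((-C1 - exp(16*x))/(C1 - exp(16*x)))/2
 v(x) = acos((-C1 - exp(16*x))/(C1 - exp(16*x)))/2


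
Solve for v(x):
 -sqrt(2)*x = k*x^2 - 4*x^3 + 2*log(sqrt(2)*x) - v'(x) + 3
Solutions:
 v(x) = C1 + k*x^3/3 - x^4 + sqrt(2)*x^2/2 + 2*x*log(x) + x*log(2) + x


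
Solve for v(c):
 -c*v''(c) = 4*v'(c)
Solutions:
 v(c) = C1 + C2/c^3


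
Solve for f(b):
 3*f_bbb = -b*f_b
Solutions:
 f(b) = C1 + Integral(C2*airyai(-3^(2/3)*b/3) + C3*airybi(-3^(2/3)*b/3), b)


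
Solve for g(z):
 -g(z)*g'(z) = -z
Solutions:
 g(z) = -sqrt(C1 + z^2)
 g(z) = sqrt(C1 + z^2)


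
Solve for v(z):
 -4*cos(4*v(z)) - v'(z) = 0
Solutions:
 v(z) = -asin((C1 + exp(32*z))/(C1 - exp(32*z)))/4 + pi/4
 v(z) = asin((C1 + exp(32*z))/(C1 - exp(32*z)))/4


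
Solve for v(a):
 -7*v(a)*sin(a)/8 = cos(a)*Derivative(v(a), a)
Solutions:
 v(a) = C1*cos(a)^(7/8)


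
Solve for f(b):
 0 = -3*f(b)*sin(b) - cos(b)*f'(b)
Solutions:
 f(b) = C1*cos(b)^3


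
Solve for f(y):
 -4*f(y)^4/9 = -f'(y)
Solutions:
 f(y) = 3^(1/3)*(-1/(C1 + 4*y))^(1/3)
 f(y) = (-1/(C1 + 4*y))^(1/3)*(-3^(1/3) - 3^(5/6)*I)/2
 f(y) = (-1/(C1 + 4*y))^(1/3)*(-3^(1/3) + 3^(5/6)*I)/2


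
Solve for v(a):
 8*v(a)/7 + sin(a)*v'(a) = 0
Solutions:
 v(a) = C1*(cos(a) + 1)^(4/7)/(cos(a) - 1)^(4/7)


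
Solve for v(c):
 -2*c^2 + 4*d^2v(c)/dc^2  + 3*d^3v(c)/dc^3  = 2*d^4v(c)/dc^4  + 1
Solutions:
 v(c) = C1 + C2*c + C3*exp(c*(3 - sqrt(41))/4) + C4*exp(c*(3 + sqrt(41))/4) + c^4/24 - c^3/8 + 21*c^2/32


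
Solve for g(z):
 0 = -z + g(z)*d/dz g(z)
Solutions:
 g(z) = -sqrt(C1 + z^2)
 g(z) = sqrt(C1 + z^2)


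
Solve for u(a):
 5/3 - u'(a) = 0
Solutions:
 u(a) = C1 + 5*a/3


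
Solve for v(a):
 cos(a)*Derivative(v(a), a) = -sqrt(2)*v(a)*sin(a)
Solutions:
 v(a) = C1*cos(a)^(sqrt(2))


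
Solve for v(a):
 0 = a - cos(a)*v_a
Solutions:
 v(a) = C1 + Integral(a/cos(a), a)


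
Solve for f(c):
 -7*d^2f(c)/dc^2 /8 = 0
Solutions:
 f(c) = C1 + C2*c


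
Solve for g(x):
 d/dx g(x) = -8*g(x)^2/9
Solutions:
 g(x) = 9/(C1 + 8*x)


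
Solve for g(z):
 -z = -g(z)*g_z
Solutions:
 g(z) = -sqrt(C1 + z^2)
 g(z) = sqrt(C1 + z^2)


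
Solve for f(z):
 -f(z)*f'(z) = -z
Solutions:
 f(z) = -sqrt(C1 + z^2)
 f(z) = sqrt(C1 + z^2)


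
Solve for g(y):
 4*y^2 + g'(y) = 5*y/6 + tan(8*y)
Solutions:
 g(y) = C1 - 4*y^3/3 + 5*y^2/12 - log(cos(8*y))/8


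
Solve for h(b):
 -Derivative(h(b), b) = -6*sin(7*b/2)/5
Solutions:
 h(b) = C1 - 12*cos(7*b/2)/35


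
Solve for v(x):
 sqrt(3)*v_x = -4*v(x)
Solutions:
 v(x) = C1*exp(-4*sqrt(3)*x/3)


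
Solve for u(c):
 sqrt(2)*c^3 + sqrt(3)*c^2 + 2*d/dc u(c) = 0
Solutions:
 u(c) = C1 - sqrt(2)*c^4/8 - sqrt(3)*c^3/6


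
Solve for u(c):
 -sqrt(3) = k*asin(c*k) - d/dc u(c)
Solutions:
 u(c) = C1 + sqrt(3)*c + k*Piecewise((c*asin(c*k) + sqrt(-c^2*k^2 + 1)/k, Ne(k, 0)), (0, True))


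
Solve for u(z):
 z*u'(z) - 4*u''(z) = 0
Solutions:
 u(z) = C1 + C2*erfi(sqrt(2)*z/4)


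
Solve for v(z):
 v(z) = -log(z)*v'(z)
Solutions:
 v(z) = C1*exp(-li(z))


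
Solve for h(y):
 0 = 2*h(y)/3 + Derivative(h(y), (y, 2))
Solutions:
 h(y) = C1*sin(sqrt(6)*y/3) + C2*cos(sqrt(6)*y/3)


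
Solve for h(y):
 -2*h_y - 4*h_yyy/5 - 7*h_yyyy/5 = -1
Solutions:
 h(y) = C1 + C2*exp(y*(-8 + 16/(21*sqrt(101145) + 6679)^(1/3) + (21*sqrt(101145) + 6679)^(1/3))/42)*sin(sqrt(3)*y*(-(21*sqrt(101145) + 6679)^(1/3) + 16/(21*sqrt(101145) + 6679)^(1/3))/42) + C3*exp(y*(-8 + 16/(21*sqrt(101145) + 6679)^(1/3) + (21*sqrt(101145) + 6679)^(1/3))/42)*cos(sqrt(3)*y*(-(21*sqrt(101145) + 6679)^(1/3) + 16/(21*sqrt(101145) + 6679)^(1/3))/42) + C4*exp(-y*(16/(21*sqrt(101145) + 6679)^(1/3) + 4 + (21*sqrt(101145) + 6679)^(1/3))/21) + y/2


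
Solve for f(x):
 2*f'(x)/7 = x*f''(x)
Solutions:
 f(x) = C1 + C2*x^(9/7)


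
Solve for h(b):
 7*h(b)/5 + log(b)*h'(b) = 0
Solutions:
 h(b) = C1*exp(-7*li(b)/5)


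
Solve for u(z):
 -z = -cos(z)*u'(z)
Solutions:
 u(z) = C1 + Integral(z/cos(z), z)


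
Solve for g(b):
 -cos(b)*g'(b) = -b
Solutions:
 g(b) = C1 + Integral(b/cos(b), b)


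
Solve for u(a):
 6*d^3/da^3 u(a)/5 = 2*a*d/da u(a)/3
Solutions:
 u(a) = C1 + Integral(C2*airyai(15^(1/3)*a/3) + C3*airybi(15^(1/3)*a/3), a)


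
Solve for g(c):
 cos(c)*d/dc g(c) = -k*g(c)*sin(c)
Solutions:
 g(c) = C1*exp(k*log(cos(c)))


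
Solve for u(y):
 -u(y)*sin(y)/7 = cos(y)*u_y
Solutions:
 u(y) = C1*cos(y)^(1/7)


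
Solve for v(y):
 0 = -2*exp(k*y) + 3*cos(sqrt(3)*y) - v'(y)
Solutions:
 v(y) = C1 + sqrt(3)*sin(sqrt(3)*y) - 2*exp(k*y)/k


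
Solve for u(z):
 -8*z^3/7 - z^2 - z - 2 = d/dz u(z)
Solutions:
 u(z) = C1 - 2*z^4/7 - z^3/3 - z^2/2 - 2*z


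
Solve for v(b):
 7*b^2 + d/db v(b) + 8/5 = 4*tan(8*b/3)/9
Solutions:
 v(b) = C1 - 7*b^3/3 - 8*b/5 - log(cos(8*b/3))/6


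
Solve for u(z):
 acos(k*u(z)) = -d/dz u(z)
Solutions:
 Integral(1/acos(_y*k), (_y, u(z))) = C1 - z


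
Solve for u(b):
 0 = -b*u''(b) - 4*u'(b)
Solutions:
 u(b) = C1 + C2/b^3


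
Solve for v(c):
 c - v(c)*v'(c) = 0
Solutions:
 v(c) = -sqrt(C1 + c^2)
 v(c) = sqrt(C1 + c^2)


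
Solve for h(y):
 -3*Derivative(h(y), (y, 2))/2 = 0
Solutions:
 h(y) = C1 + C2*y


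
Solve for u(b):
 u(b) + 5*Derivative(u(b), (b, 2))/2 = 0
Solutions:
 u(b) = C1*sin(sqrt(10)*b/5) + C2*cos(sqrt(10)*b/5)


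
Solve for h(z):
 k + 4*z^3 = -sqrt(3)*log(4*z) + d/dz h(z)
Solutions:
 h(z) = C1 + k*z + z^4 + sqrt(3)*z*log(z) - sqrt(3)*z + 2*sqrt(3)*z*log(2)


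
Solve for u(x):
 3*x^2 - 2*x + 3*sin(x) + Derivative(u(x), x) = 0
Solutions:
 u(x) = C1 - x^3 + x^2 + 3*cos(x)


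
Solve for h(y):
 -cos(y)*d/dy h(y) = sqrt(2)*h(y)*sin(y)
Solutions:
 h(y) = C1*cos(y)^(sqrt(2))


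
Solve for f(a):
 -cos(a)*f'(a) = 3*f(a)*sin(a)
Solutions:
 f(a) = C1*cos(a)^3


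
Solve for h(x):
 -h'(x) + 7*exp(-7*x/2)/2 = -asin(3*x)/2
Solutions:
 h(x) = C1 + x*asin(3*x)/2 + sqrt(1 - 9*x^2)/6 - exp(-7*x/2)


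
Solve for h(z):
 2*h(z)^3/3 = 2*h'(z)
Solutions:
 h(z) = -sqrt(6)*sqrt(-1/(C1 + z))/2
 h(z) = sqrt(6)*sqrt(-1/(C1 + z))/2


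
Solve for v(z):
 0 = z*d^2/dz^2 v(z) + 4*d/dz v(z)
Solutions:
 v(z) = C1 + C2/z^3


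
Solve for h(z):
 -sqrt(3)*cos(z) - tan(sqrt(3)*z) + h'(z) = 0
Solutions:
 h(z) = C1 - sqrt(3)*log(cos(sqrt(3)*z))/3 + sqrt(3)*sin(z)


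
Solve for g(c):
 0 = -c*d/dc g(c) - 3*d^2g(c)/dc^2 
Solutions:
 g(c) = C1 + C2*erf(sqrt(6)*c/6)


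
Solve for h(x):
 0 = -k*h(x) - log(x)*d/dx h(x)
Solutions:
 h(x) = C1*exp(-k*li(x))


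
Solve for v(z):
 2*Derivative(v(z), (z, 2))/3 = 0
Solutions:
 v(z) = C1 + C2*z


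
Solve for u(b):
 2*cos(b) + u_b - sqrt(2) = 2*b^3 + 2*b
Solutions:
 u(b) = C1 + b^4/2 + b^2 + sqrt(2)*b - 2*sin(b)


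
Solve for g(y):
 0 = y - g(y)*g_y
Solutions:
 g(y) = -sqrt(C1 + y^2)
 g(y) = sqrt(C1 + y^2)


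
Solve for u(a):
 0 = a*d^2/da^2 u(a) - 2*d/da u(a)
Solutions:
 u(a) = C1 + C2*a^3


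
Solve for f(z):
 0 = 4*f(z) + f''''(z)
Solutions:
 f(z) = (C1*sin(z) + C2*cos(z))*exp(-z) + (C3*sin(z) + C4*cos(z))*exp(z)


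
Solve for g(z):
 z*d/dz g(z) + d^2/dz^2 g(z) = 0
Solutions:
 g(z) = C1 + C2*erf(sqrt(2)*z/2)


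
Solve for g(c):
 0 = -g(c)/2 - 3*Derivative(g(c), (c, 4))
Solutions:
 g(c) = (C1*sin(2^(1/4)*3^(3/4)*c/6) + C2*cos(2^(1/4)*3^(3/4)*c/6))*exp(-2^(1/4)*3^(3/4)*c/6) + (C3*sin(2^(1/4)*3^(3/4)*c/6) + C4*cos(2^(1/4)*3^(3/4)*c/6))*exp(2^(1/4)*3^(3/4)*c/6)


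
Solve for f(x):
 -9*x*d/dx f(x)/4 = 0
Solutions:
 f(x) = C1


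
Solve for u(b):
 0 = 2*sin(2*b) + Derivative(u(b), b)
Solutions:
 u(b) = C1 + cos(2*b)


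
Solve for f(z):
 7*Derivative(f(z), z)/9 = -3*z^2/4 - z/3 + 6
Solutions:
 f(z) = C1 - 9*z^3/28 - 3*z^2/14 + 54*z/7


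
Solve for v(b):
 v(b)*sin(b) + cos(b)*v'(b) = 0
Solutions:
 v(b) = C1*cos(b)


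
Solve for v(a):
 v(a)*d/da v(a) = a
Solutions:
 v(a) = -sqrt(C1 + a^2)
 v(a) = sqrt(C1 + a^2)


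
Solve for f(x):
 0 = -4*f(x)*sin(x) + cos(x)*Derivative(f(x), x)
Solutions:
 f(x) = C1/cos(x)^4


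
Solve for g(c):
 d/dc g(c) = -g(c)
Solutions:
 g(c) = C1*exp(-c)


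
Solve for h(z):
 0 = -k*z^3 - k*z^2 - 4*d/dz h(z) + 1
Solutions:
 h(z) = C1 - k*z^4/16 - k*z^3/12 + z/4


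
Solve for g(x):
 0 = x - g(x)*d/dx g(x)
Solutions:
 g(x) = -sqrt(C1 + x^2)
 g(x) = sqrt(C1 + x^2)


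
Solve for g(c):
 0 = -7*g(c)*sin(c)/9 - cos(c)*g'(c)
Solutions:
 g(c) = C1*cos(c)^(7/9)


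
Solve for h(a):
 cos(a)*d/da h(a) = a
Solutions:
 h(a) = C1 + Integral(a/cos(a), a)


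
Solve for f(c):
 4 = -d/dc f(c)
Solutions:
 f(c) = C1 - 4*c


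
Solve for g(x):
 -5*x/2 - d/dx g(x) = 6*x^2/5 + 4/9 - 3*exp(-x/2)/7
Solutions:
 g(x) = C1 - 2*x^3/5 - 5*x^2/4 - 4*x/9 - 6*exp(-x/2)/7


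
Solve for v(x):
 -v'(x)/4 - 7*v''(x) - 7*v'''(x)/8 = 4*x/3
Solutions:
 v(x) = C1 + C2*exp(x*(-4 + sqrt(770)/7)) + C3*exp(-x*(sqrt(770)/7 + 4)) - 8*x^2/3 + 448*x/3


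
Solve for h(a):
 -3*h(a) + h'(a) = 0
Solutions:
 h(a) = C1*exp(3*a)


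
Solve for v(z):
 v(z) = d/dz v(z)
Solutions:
 v(z) = C1*exp(z)


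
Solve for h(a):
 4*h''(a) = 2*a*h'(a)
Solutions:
 h(a) = C1 + C2*erfi(a/2)


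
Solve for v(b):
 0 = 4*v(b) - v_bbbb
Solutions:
 v(b) = C1*exp(-sqrt(2)*b) + C2*exp(sqrt(2)*b) + C3*sin(sqrt(2)*b) + C4*cos(sqrt(2)*b)


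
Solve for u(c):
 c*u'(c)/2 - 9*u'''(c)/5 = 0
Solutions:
 u(c) = C1 + Integral(C2*airyai(60^(1/3)*c/6) + C3*airybi(60^(1/3)*c/6), c)


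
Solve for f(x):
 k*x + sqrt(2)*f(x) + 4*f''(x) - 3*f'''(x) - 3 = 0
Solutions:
 f(x) = C1*exp(x*(-2^(2/3)*(128 + 243*sqrt(2) + sqrt(-16384 + (128 + 243*sqrt(2))^2))^(1/3) - 32*2^(1/3)/(128 + 243*sqrt(2) + sqrt(-16384 + (128 + 243*sqrt(2))^2))^(1/3) + 16)/36)*sin(2^(1/3)*sqrt(3)*x*(-2^(1/3)*(128 + 243*sqrt(2) + sqrt(-16384 + (128 + 243*sqrt(2))^2))^(1/3) + 32/(128 + 243*sqrt(2) + sqrt(-16384 + (128 + 243*sqrt(2))^2))^(1/3))/36) + C2*exp(x*(-2^(2/3)*(128 + 243*sqrt(2) + sqrt(-16384 + (128 + 243*sqrt(2))^2))^(1/3) - 32*2^(1/3)/(128 + 243*sqrt(2) + sqrt(-16384 + (128 + 243*sqrt(2))^2))^(1/3) + 16)/36)*cos(2^(1/3)*sqrt(3)*x*(-2^(1/3)*(128 + 243*sqrt(2) + sqrt(-16384 + (128 + 243*sqrt(2))^2))^(1/3) + 32/(128 + 243*sqrt(2) + sqrt(-16384 + (128 + 243*sqrt(2))^2))^(1/3))/36) + C3*exp(x*(32*2^(1/3)/(128 + 243*sqrt(2) + sqrt(-16384 + (128 + 243*sqrt(2))^2))^(1/3) + 8 + 2^(2/3)*(128 + 243*sqrt(2) + sqrt(-16384 + (128 + 243*sqrt(2))^2))^(1/3))/18) - sqrt(2)*k*x/2 + 3*sqrt(2)/2


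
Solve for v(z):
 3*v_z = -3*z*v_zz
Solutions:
 v(z) = C1 + C2*log(z)


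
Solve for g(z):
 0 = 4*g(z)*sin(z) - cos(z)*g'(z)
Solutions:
 g(z) = C1/cos(z)^4


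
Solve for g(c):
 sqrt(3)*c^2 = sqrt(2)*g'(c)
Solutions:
 g(c) = C1 + sqrt(6)*c^3/6


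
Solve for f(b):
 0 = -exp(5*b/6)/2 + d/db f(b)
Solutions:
 f(b) = C1 + 3*exp(5*b/6)/5


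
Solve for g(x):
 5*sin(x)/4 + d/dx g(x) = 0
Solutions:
 g(x) = C1 + 5*cos(x)/4


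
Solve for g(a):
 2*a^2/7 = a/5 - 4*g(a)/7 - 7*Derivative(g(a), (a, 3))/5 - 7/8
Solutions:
 g(a) = C3*exp(-140^(1/3)*a/7) - a^2/2 + 7*a/20 + (C1*sin(140^(1/3)*sqrt(3)*a/14) + C2*cos(140^(1/3)*sqrt(3)*a/14))*exp(140^(1/3)*a/14) - 49/32


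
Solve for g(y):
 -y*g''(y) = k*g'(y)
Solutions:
 g(y) = C1 + y^(1 - re(k))*(C2*sin(log(y)*Abs(im(k))) + C3*cos(log(y)*im(k)))


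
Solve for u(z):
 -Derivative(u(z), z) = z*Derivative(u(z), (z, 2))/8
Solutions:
 u(z) = C1 + C2/z^7


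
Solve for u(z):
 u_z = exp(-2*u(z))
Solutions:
 u(z) = log(-sqrt(C1 + 2*z))
 u(z) = log(C1 + 2*z)/2


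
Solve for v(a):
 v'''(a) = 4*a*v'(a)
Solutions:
 v(a) = C1 + Integral(C2*airyai(2^(2/3)*a) + C3*airybi(2^(2/3)*a), a)


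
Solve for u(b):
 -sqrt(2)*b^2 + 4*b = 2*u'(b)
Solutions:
 u(b) = C1 - sqrt(2)*b^3/6 + b^2


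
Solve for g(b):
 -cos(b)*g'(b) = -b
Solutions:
 g(b) = C1 + Integral(b/cos(b), b)


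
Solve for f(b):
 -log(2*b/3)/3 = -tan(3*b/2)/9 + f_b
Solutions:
 f(b) = C1 - b*log(b)/3 - b*log(2)/3 + b/3 + b*log(3)/3 - 2*log(cos(3*b/2))/27


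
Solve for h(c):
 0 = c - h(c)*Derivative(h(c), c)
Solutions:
 h(c) = -sqrt(C1 + c^2)
 h(c) = sqrt(C1 + c^2)


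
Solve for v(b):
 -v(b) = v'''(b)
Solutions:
 v(b) = C3*exp(-b) + (C1*sin(sqrt(3)*b/2) + C2*cos(sqrt(3)*b/2))*exp(b/2)


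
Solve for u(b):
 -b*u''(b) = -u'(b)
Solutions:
 u(b) = C1 + C2*b^2


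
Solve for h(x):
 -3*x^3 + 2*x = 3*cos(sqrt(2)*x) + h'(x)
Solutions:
 h(x) = C1 - 3*x^4/4 + x^2 - 3*sqrt(2)*sin(sqrt(2)*x)/2


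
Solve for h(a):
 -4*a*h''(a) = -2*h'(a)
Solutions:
 h(a) = C1 + C2*a^(3/2)


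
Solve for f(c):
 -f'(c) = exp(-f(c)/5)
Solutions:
 f(c) = 5*log(C1 - c/5)


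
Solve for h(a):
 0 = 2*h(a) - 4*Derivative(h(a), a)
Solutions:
 h(a) = C1*exp(a/2)


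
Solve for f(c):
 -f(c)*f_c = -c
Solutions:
 f(c) = -sqrt(C1 + c^2)
 f(c) = sqrt(C1 + c^2)


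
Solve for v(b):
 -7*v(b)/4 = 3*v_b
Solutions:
 v(b) = C1*exp(-7*b/12)


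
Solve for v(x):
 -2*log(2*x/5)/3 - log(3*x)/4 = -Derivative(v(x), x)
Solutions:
 v(x) = C1 + 11*x*log(x)/12 - 2*x*log(5)/3 - 11*x/12 + x*log(3)/4 + 2*x*log(2)/3


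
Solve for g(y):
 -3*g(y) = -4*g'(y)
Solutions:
 g(y) = C1*exp(3*y/4)


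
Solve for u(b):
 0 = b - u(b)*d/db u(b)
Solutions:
 u(b) = -sqrt(C1 + b^2)
 u(b) = sqrt(C1 + b^2)


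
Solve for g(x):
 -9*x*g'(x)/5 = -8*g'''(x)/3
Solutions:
 g(x) = C1 + Integral(C2*airyai(3*5^(2/3)*x/10) + C3*airybi(3*5^(2/3)*x/10), x)


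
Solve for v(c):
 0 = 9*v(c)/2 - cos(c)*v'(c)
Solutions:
 v(c) = C1*(sin(c) + 1)^(1/4)*(sin(c)^2 + 2*sin(c) + 1)/((sin(c) - 1)^(1/4)*(sin(c)^2 - 2*sin(c) + 1))


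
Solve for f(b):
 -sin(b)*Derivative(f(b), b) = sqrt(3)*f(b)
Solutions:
 f(b) = C1*(cos(b) + 1)^(sqrt(3)/2)/(cos(b) - 1)^(sqrt(3)/2)


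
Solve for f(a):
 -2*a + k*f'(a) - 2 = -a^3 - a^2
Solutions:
 f(a) = C1 - a^4/(4*k) - a^3/(3*k) + a^2/k + 2*a/k


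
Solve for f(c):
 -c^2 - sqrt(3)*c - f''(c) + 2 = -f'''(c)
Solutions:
 f(c) = C1 + C2*c + C3*exp(c) - c^4/12 + c^3*(-2 - sqrt(3))/6 - sqrt(3)*c^2/2


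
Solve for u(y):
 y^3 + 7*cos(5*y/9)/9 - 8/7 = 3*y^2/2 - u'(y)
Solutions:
 u(y) = C1 - y^4/4 + y^3/2 + 8*y/7 - 7*sin(5*y/9)/5


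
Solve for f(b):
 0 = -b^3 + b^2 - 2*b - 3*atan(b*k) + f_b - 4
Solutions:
 f(b) = C1 + b^4/4 - b^3/3 + b^2 + 4*b + 3*Piecewise((b*atan(b*k) - log(b^2*k^2 + 1)/(2*k), Ne(k, 0)), (0, True))


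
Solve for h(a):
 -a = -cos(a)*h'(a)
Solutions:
 h(a) = C1 + Integral(a/cos(a), a)


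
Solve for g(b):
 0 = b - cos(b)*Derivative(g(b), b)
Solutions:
 g(b) = C1 + Integral(b/cos(b), b)


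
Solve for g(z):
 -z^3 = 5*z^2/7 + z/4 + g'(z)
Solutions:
 g(z) = C1 - z^4/4 - 5*z^3/21 - z^2/8


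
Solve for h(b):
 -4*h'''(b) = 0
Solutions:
 h(b) = C1 + C2*b + C3*b^2


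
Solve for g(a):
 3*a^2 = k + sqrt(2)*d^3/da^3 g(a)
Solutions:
 g(a) = C1 + C2*a + C3*a^2 + sqrt(2)*a^5/40 - sqrt(2)*a^3*k/12


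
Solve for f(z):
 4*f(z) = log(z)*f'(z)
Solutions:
 f(z) = C1*exp(4*li(z))


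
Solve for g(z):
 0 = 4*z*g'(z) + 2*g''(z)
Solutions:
 g(z) = C1 + C2*erf(z)


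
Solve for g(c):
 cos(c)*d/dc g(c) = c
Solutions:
 g(c) = C1 + Integral(c/cos(c), c)


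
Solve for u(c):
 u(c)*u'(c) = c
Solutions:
 u(c) = -sqrt(C1 + c^2)
 u(c) = sqrt(C1 + c^2)


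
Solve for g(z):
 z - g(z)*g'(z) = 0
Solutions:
 g(z) = -sqrt(C1 + z^2)
 g(z) = sqrt(C1 + z^2)


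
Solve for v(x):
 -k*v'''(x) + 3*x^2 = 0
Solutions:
 v(x) = C1 + C2*x + C3*x^2 + x^5/(20*k)


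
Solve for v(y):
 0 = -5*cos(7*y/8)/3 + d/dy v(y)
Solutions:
 v(y) = C1 + 40*sin(7*y/8)/21


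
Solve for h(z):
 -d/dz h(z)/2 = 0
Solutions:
 h(z) = C1


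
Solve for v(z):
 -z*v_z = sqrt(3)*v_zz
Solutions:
 v(z) = C1 + C2*erf(sqrt(2)*3^(3/4)*z/6)


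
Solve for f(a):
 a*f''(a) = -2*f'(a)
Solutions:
 f(a) = C1 + C2/a


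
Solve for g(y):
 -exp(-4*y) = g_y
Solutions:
 g(y) = C1 + exp(-4*y)/4


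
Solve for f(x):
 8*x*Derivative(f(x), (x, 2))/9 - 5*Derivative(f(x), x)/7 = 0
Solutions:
 f(x) = C1 + C2*x^(101/56)


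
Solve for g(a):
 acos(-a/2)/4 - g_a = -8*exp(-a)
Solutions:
 g(a) = C1 + a*acos(-a/2)/4 + sqrt(4 - a^2)/4 - 8*exp(-a)


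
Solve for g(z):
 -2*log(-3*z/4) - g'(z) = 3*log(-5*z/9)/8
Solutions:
 g(z) = C1 - 19*z*log(-z)/8 + z*(-log(45) + 3*log(3)/4 + 5*log(5)/8 + 19/8 + 4*log(2))


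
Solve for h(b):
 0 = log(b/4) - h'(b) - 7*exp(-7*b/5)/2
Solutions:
 h(b) = C1 + b*log(b) + b*(-2*log(2) - 1) + 5*exp(-7*b/5)/2


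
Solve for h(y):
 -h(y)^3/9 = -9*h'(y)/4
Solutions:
 h(y) = -9*sqrt(2)*sqrt(-1/(C1 + 4*y))/2
 h(y) = 9*sqrt(2)*sqrt(-1/(C1 + 4*y))/2


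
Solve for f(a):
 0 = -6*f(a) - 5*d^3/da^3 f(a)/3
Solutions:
 f(a) = C3*exp(a*(-18^(1/3)*5^(2/3) + 3*15^(2/3)*2^(1/3))/20)*sin(3*2^(1/3)*3^(1/6)*5^(2/3)*a/10) + C4*exp(a*(-18^(1/3)*5^(2/3) + 3*15^(2/3)*2^(1/3))/20)*cos(3*2^(1/3)*3^(1/6)*5^(2/3)*a/10) + C5*exp(-a*(18^(1/3)*5^(2/3) + 3*15^(2/3)*2^(1/3))/20) + (C1*sin(3*2^(1/3)*3^(1/6)*5^(2/3)*a/10) + C2*cos(3*2^(1/3)*3^(1/6)*5^(2/3)*a/10))*exp(18^(1/3)*5^(2/3)*a/10)


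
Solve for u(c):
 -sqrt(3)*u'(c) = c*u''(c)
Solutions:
 u(c) = C1 + C2*c^(1 - sqrt(3))


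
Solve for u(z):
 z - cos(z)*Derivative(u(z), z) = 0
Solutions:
 u(z) = C1 + Integral(z/cos(z), z)


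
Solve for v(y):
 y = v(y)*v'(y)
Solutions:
 v(y) = -sqrt(C1 + y^2)
 v(y) = sqrt(C1 + y^2)


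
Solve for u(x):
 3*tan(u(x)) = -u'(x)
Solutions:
 u(x) = pi - asin(C1*exp(-3*x))
 u(x) = asin(C1*exp(-3*x))


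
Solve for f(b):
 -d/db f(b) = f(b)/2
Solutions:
 f(b) = C1*exp(-b/2)


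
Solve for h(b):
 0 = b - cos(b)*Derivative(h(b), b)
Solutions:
 h(b) = C1 + Integral(b/cos(b), b)


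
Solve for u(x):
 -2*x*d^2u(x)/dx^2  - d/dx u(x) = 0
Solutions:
 u(x) = C1 + C2*sqrt(x)


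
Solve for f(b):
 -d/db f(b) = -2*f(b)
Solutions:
 f(b) = C1*exp(2*b)


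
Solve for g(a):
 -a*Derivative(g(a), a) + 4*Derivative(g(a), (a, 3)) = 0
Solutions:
 g(a) = C1 + Integral(C2*airyai(2^(1/3)*a/2) + C3*airybi(2^(1/3)*a/2), a)


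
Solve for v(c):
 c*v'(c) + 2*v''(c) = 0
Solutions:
 v(c) = C1 + C2*erf(c/2)


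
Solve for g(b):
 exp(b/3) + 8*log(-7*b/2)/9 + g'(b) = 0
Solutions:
 g(b) = C1 - 8*b*log(-b)/9 + 8*b*(-log(7) + log(2) + 1)/9 - 3*exp(b/3)


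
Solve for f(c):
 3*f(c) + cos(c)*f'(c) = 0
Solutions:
 f(c) = C1*(sin(c) - 1)^(3/2)/(sin(c) + 1)^(3/2)


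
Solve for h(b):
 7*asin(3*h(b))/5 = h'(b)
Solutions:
 Integral(1/asin(3*_y), (_y, h(b))) = C1 + 7*b/5


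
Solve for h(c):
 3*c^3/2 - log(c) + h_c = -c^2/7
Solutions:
 h(c) = C1 - 3*c^4/8 - c^3/21 + c*log(c) - c


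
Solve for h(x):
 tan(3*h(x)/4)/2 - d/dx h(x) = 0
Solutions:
 h(x) = -4*asin(C1*exp(3*x/8))/3 + 4*pi/3
 h(x) = 4*asin(C1*exp(3*x/8))/3


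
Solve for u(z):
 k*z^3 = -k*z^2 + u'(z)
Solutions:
 u(z) = C1 + k*z^4/4 + k*z^3/3


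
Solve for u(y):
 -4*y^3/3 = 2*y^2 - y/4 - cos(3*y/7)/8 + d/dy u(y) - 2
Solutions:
 u(y) = C1 - y^4/3 - 2*y^3/3 + y^2/8 + 2*y + 7*sin(3*y/7)/24


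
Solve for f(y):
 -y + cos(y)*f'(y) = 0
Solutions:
 f(y) = C1 + Integral(y/cos(y), y)


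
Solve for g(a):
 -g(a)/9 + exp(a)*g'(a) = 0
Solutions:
 g(a) = C1*exp(-exp(-a)/9)


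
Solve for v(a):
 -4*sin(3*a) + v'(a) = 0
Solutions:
 v(a) = C1 - 4*cos(3*a)/3


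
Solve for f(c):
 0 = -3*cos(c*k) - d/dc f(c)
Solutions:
 f(c) = C1 - 3*sin(c*k)/k


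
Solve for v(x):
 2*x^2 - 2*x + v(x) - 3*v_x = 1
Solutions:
 v(x) = C1*exp(x/3) - 2*x^2 - 10*x - 29


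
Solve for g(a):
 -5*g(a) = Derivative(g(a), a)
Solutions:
 g(a) = C1*exp(-5*a)


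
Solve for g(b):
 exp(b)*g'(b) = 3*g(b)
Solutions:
 g(b) = C1*exp(-3*exp(-b))


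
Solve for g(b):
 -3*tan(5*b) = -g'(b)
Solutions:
 g(b) = C1 - 3*log(cos(5*b))/5


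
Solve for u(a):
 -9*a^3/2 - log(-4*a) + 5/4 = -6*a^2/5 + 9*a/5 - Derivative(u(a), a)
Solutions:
 u(a) = C1 + 9*a^4/8 - 2*a^3/5 + 9*a^2/10 + a*log(-a) + a*(-9/4 + 2*log(2))


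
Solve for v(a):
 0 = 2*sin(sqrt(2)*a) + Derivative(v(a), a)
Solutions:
 v(a) = C1 + sqrt(2)*cos(sqrt(2)*a)


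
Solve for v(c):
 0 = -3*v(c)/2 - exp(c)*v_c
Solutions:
 v(c) = C1*exp(3*exp(-c)/2)


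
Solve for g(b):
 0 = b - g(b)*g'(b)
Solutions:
 g(b) = -sqrt(C1 + b^2)
 g(b) = sqrt(C1 + b^2)


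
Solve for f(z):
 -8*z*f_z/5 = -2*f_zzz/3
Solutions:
 f(z) = C1 + Integral(C2*airyai(12^(1/3)*5^(2/3)*z/5) + C3*airybi(12^(1/3)*5^(2/3)*z/5), z)


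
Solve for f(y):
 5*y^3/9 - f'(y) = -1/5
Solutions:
 f(y) = C1 + 5*y^4/36 + y/5


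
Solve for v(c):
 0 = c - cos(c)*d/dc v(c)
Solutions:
 v(c) = C1 + Integral(c/cos(c), c)


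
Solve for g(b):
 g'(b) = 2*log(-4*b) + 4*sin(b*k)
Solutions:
 g(b) = C1 + 2*b*log(-b) - 2*b + 4*b*log(2) + 4*Piecewise((-cos(b*k)/k, Ne(k, 0)), (0, True))


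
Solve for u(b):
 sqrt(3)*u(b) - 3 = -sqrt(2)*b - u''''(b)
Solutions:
 u(b) = -sqrt(6)*b/3 + (C1*sin(sqrt(2)*3^(1/8)*b/2) + C2*cos(sqrt(2)*3^(1/8)*b/2))*exp(-sqrt(2)*3^(1/8)*b/2) + (C3*sin(sqrt(2)*3^(1/8)*b/2) + C4*cos(sqrt(2)*3^(1/8)*b/2))*exp(sqrt(2)*3^(1/8)*b/2) + sqrt(3)


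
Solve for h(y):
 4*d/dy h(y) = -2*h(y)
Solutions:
 h(y) = C1*exp(-y/2)


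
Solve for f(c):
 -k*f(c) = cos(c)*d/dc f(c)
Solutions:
 f(c) = C1*exp(k*(log(sin(c) - 1) - log(sin(c) + 1))/2)


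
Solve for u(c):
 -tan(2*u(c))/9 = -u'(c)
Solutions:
 u(c) = -asin(C1*exp(2*c/9))/2 + pi/2
 u(c) = asin(C1*exp(2*c/9))/2


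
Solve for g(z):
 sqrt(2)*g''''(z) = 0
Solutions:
 g(z) = C1 + C2*z + C3*z^2 + C4*z^3


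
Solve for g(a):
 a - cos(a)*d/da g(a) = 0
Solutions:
 g(a) = C1 + Integral(a/cos(a), a)


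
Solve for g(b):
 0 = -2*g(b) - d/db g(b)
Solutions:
 g(b) = C1*exp(-2*b)


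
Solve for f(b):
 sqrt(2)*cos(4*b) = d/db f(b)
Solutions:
 f(b) = C1 + sqrt(2)*sin(4*b)/4


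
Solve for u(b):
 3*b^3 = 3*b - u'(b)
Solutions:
 u(b) = C1 - 3*b^4/4 + 3*b^2/2


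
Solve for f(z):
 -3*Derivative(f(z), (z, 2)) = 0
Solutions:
 f(z) = C1 + C2*z


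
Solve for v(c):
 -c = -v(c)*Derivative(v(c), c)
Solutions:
 v(c) = -sqrt(C1 + c^2)
 v(c) = sqrt(C1 + c^2)


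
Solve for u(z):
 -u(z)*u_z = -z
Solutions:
 u(z) = -sqrt(C1 + z^2)
 u(z) = sqrt(C1 + z^2)


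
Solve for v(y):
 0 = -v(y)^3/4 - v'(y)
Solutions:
 v(y) = -sqrt(2)*sqrt(-1/(C1 - y))
 v(y) = sqrt(2)*sqrt(-1/(C1 - y))


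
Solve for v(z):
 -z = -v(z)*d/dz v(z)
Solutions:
 v(z) = -sqrt(C1 + z^2)
 v(z) = sqrt(C1 + z^2)


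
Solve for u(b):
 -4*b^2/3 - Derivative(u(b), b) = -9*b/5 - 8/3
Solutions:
 u(b) = C1 - 4*b^3/9 + 9*b^2/10 + 8*b/3


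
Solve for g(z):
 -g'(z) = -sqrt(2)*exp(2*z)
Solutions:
 g(z) = C1 + sqrt(2)*exp(2*z)/2


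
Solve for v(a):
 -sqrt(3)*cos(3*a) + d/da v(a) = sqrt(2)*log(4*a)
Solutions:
 v(a) = C1 + sqrt(2)*a*(log(a) - 1) + 2*sqrt(2)*a*log(2) + sqrt(3)*sin(3*a)/3


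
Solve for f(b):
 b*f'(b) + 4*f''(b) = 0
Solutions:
 f(b) = C1 + C2*erf(sqrt(2)*b/4)


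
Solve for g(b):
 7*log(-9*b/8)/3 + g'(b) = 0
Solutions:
 g(b) = C1 - 7*b*log(-b)/3 + b*(-14*log(3)/3 + 7/3 + 7*log(2))


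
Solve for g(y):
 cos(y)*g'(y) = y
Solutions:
 g(y) = C1 + Integral(y/cos(y), y)


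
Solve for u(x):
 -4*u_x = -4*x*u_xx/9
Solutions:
 u(x) = C1 + C2*x^10


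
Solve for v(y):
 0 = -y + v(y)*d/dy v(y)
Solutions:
 v(y) = -sqrt(C1 + y^2)
 v(y) = sqrt(C1 + y^2)


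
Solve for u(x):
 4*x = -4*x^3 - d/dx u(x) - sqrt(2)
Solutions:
 u(x) = C1 - x^4 - 2*x^2 - sqrt(2)*x


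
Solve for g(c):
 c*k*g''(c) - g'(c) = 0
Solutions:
 g(c) = C1 + c^(((re(k) + 1)*re(k) + im(k)^2)/(re(k)^2 + im(k)^2))*(C2*sin(log(c)*Abs(im(k))/(re(k)^2 + im(k)^2)) + C3*cos(log(c)*im(k)/(re(k)^2 + im(k)^2)))


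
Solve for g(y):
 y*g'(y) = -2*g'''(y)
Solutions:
 g(y) = C1 + Integral(C2*airyai(-2^(2/3)*y/2) + C3*airybi(-2^(2/3)*y/2), y)


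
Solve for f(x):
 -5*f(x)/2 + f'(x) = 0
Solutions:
 f(x) = C1*exp(5*x/2)


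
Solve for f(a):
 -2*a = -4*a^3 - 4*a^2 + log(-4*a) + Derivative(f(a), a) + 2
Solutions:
 f(a) = C1 + a^4 + 4*a^3/3 - a^2 - a*log(-a) + a*(-2*log(2) - 1)


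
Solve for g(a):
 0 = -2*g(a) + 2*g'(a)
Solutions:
 g(a) = C1*exp(a)


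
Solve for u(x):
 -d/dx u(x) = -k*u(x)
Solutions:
 u(x) = C1*exp(k*x)


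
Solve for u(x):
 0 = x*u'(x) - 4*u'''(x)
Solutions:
 u(x) = C1 + Integral(C2*airyai(2^(1/3)*x/2) + C3*airybi(2^(1/3)*x/2), x)


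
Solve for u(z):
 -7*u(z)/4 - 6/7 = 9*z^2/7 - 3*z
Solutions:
 u(z) = -36*z^2/49 + 12*z/7 - 24/49


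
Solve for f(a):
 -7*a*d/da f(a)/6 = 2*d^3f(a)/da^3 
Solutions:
 f(a) = C1 + Integral(C2*airyai(-126^(1/3)*a/6) + C3*airybi(-126^(1/3)*a/6), a)


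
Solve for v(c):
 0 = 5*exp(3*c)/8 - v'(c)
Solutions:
 v(c) = C1 + 5*exp(3*c)/24


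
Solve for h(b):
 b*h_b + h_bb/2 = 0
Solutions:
 h(b) = C1 + C2*erf(b)


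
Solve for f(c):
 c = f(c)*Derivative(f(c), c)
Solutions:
 f(c) = -sqrt(C1 + c^2)
 f(c) = sqrt(C1 + c^2)


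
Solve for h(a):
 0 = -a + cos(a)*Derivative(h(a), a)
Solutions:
 h(a) = C1 + Integral(a/cos(a), a)


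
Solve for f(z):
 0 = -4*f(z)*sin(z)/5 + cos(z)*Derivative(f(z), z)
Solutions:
 f(z) = C1/cos(z)^(4/5)


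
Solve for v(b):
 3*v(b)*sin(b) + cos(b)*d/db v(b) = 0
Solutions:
 v(b) = C1*cos(b)^3


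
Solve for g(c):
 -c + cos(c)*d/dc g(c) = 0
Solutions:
 g(c) = C1 + Integral(c/cos(c), c)


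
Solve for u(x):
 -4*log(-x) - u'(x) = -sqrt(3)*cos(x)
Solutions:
 u(x) = C1 - 4*x*log(-x) + 4*x + sqrt(3)*sin(x)


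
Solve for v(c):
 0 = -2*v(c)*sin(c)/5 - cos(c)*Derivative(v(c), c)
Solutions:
 v(c) = C1*cos(c)^(2/5)


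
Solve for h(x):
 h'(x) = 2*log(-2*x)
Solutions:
 h(x) = C1 + 2*x*log(-x) + 2*x*(-1 + log(2))


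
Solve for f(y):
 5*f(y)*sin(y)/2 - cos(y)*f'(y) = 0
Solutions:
 f(y) = C1/cos(y)^(5/2)


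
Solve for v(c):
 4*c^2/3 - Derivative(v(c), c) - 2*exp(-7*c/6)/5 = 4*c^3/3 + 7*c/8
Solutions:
 v(c) = C1 - c^4/3 + 4*c^3/9 - 7*c^2/16 + 12*exp(-7*c/6)/35


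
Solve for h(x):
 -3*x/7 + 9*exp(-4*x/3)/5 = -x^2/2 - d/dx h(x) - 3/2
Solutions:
 h(x) = C1 - x^3/6 + 3*x^2/14 - 3*x/2 + 27*exp(-4*x/3)/20


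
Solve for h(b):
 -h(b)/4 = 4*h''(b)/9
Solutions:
 h(b) = C1*sin(3*b/4) + C2*cos(3*b/4)


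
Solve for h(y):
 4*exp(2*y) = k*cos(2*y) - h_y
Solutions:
 h(y) = C1 + k*sin(2*y)/2 - 2*exp(2*y)


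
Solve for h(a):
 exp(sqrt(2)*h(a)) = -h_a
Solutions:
 h(a) = sqrt(2)*(2*log(1/(C1 + a)) - log(2))/4


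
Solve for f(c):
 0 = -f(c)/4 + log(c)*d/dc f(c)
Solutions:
 f(c) = C1*exp(li(c)/4)


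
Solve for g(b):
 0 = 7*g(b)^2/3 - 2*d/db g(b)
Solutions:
 g(b) = -6/(C1 + 7*b)


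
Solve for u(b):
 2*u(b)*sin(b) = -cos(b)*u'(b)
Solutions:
 u(b) = C1*cos(b)^2


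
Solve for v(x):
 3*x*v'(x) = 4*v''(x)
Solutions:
 v(x) = C1 + C2*erfi(sqrt(6)*x/4)


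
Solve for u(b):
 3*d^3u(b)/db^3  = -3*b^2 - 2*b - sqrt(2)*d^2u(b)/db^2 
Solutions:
 u(b) = C1 + C2*b + C3*exp(-sqrt(2)*b/3) - sqrt(2)*b^4/8 + b^3*(9 - sqrt(2))/6 + 3*b^2*(2 - 9*sqrt(2))/4


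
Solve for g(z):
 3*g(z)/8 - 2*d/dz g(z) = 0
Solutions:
 g(z) = C1*exp(3*z/16)


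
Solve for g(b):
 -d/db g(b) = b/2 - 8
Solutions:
 g(b) = C1 - b^2/4 + 8*b


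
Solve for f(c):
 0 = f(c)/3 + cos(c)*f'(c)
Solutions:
 f(c) = C1*(sin(c) - 1)^(1/6)/(sin(c) + 1)^(1/6)


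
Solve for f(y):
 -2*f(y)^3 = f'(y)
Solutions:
 f(y) = -sqrt(2)*sqrt(-1/(C1 - 2*y))/2
 f(y) = sqrt(2)*sqrt(-1/(C1 - 2*y))/2


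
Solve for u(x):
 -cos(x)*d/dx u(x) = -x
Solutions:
 u(x) = C1 + Integral(x/cos(x), x)


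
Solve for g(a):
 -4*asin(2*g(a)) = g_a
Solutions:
 Integral(1/asin(2*_y), (_y, g(a))) = C1 - 4*a


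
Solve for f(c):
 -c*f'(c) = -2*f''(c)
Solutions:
 f(c) = C1 + C2*erfi(c/2)


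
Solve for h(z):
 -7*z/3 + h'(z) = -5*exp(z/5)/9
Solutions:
 h(z) = C1 + 7*z^2/6 - 25*exp(z/5)/9


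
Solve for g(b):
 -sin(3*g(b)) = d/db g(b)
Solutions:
 g(b) = -acos((-C1 - exp(6*b))/(C1 - exp(6*b)))/3 + 2*pi/3
 g(b) = acos((-C1 - exp(6*b))/(C1 - exp(6*b)))/3


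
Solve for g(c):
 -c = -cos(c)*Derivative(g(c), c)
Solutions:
 g(c) = C1 + Integral(c/cos(c), c)


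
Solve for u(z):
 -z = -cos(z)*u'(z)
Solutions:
 u(z) = C1 + Integral(z/cos(z), z)


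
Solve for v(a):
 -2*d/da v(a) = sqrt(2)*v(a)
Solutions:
 v(a) = C1*exp(-sqrt(2)*a/2)


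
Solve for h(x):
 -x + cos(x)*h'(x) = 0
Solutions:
 h(x) = C1 + Integral(x/cos(x), x)


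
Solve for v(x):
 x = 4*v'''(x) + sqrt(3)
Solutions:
 v(x) = C1 + C2*x + C3*x^2 + x^4/96 - sqrt(3)*x^3/24


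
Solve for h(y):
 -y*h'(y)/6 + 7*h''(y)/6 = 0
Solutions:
 h(y) = C1 + C2*erfi(sqrt(14)*y/14)


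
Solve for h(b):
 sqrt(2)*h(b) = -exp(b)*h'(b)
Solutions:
 h(b) = C1*exp(sqrt(2)*exp(-b))


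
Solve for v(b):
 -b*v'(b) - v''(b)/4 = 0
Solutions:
 v(b) = C1 + C2*erf(sqrt(2)*b)


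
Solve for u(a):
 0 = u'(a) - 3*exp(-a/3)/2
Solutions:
 u(a) = C1 - 9*exp(-a/3)/2


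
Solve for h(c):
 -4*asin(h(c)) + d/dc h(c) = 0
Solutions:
 Integral(1/asin(_y), (_y, h(c))) = C1 + 4*c


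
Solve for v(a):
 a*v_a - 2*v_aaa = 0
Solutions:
 v(a) = C1 + Integral(C2*airyai(2^(2/3)*a/2) + C3*airybi(2^(2/3)*a/2), a)


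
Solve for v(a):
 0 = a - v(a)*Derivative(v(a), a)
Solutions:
 v(a) = -sqrt(C1 + a^2)
 v(a) = sqrt(C1 + a^2)


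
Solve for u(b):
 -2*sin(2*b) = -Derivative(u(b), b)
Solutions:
 u(b) = C1 - cos(2*b)


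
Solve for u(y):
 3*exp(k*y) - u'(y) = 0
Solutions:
 u(y) = C1 + 3*exp(k*y)/k


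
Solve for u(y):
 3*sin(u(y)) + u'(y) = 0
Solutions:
 u(y) = -acos((-C1 - exp(6*y))/(C1 - exp(6*y))) + 2*pi
 u(y) = acos((-C1 - exp(6*y))/(C1 - exp(6*y)))


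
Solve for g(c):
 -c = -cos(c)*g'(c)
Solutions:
 g(c) = C1 + Integral(c/cos(c), c)


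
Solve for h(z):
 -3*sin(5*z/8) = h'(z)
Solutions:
 h(z) = C1 + 24*cos(5*z/8)/5


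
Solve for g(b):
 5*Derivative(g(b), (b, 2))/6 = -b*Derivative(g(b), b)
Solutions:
 g(b) = C1 + C2*erf(sqrt(15)*b/5)


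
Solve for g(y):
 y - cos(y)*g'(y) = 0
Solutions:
 g(y) = C1 + Integral(y/cos(y), y)


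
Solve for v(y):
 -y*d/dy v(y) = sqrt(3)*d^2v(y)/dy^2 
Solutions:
 v(y) = C1 + C2*erf(sqrt(2)*3^(3/4)*y/6)


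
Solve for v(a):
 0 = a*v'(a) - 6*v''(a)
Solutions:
 v(a) = C1 + C2*erfi(sqrt(3)*a/6)


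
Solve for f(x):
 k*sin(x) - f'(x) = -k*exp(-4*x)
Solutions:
 f(x) = C1 - k*cos(x) - k*exp(-4*x)/4


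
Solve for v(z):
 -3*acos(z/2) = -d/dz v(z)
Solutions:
 v(z) = C1 + 3*z*acos(z/2) - 3*sqrt(4 - z^2)


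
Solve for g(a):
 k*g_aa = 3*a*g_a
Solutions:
 g(a) = C1 + C2*erf(sqrt(6)*a*sqrt(-1/k)/2)/sqrt(-1/k)


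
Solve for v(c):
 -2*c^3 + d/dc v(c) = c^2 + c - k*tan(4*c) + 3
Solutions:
 v(c) = C1 + c^4/2 + c^3/3 + c^2/2 + 3*c + k*log(cos(4*c))/4


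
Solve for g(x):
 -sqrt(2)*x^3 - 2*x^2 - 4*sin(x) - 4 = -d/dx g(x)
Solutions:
 g(x) = C1 + sqrt(2)*x^4/4 + 2*x^3/3 + 4*x - 4*cos(x)


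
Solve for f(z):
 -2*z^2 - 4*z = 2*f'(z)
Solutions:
 f(z) = C1 - z^3/3 - z^2


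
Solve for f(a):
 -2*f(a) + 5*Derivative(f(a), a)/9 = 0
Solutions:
 f(a) = C1*exp(18*a/5)


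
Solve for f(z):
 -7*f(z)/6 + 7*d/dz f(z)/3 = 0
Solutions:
 f(z) = C1*exp(z/2)


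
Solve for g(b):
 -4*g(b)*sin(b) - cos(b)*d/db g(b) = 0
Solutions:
 g(b) = C1*cos(b)^4


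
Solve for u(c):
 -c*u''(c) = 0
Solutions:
 u(c) = C1 + C2*c


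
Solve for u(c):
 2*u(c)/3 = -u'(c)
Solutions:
 u(c) = C1*exp(-2*c/3)


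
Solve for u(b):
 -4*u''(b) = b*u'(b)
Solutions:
 u(b) = C1 + C2*erf(sqrt(2)*b/4)


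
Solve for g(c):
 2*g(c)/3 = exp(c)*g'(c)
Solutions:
 g(c) = C1*exp(-2*exp(-c)/3)


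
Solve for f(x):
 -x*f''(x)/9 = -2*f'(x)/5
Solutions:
 f(x) = C1 + C2*x^(23/5)


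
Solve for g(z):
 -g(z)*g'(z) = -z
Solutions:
 g(z) = -sqrt(C1 + z^2)
 g(z) = sqrt(C1 + z^2)


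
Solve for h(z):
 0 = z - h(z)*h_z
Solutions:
 h(z) = -sqrt(C1 + z^2)
 h(z) = sqrt(C1 + z^2)


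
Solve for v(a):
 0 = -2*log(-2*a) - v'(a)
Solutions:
 v(a) = C1 - 2*a*log(-a) + 2*a*(1 - log(2))


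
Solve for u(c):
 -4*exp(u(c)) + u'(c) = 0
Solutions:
 u(c) = log(-1/(C1 + 4*c))


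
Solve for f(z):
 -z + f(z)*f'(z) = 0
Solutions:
 f(z) = -sqrt(C1 + z^2)
 f(z) = sqrt(C1 + z^2)


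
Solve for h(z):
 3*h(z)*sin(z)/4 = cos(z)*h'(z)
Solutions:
 h(z) = C1/cos(z)^(3/4)


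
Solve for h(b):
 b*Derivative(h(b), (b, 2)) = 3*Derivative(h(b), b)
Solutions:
 h(b) = C1 + C2*b^4


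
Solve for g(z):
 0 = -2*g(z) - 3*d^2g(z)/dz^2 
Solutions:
 g(z) = C1*sin(sqrt(6)*z/3) + C2*cos(sqrt(6)*z/3)


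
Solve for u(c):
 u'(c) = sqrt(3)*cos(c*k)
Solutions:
 u(c) = C1 + sqrt(3)*sin(c*k)/k


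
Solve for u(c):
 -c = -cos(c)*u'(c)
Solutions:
 u(c) = C1 + Integral(c/cos(c), c)


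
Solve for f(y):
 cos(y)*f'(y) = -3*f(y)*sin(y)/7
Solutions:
 f(y) = C1*cos(y)^(3/7)


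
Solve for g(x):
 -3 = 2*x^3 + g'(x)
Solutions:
 g(x) = C1 - x^4/2 - 3*x


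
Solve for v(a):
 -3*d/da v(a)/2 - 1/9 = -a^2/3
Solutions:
 v(a) = C1 + 2*a^3/27 - 2*a/27


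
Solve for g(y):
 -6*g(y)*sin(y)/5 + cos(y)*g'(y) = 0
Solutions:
 g(y) = C1/cos(y)^(6/5)


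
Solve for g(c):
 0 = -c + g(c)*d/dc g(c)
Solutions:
 g(c) = -sqrt(C1 + c^2)
 g(c) = sqrt(C1 + c^2)


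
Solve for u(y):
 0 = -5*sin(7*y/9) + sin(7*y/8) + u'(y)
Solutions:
 u(y) = C1 - 45*cos(7*y/9)/7 + 8*cos(7*y/8)/7


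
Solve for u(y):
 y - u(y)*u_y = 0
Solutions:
 u(y) = -sqrt(C1 + y^2)
 u(y) = sqrt(C1 + y^2)


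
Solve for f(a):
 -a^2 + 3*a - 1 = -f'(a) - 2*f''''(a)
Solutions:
 f(a) = C1 + C4*exp(-2^(2/3)*a/2) + a^3/3 - 3*a^2/2 + a + (C2*sin(2^(2/3)*sqrt(3)*a/4) + C3*cos(2^(2/3)*sqrt(3)*a/4))*exp(2^(2/3)*a/4)


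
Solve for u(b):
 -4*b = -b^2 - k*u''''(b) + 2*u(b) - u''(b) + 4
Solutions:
 u(b) = C1*exp(-sqrt(2)*b*sqrt((-sqrt(8*k + 1) - 1)/k)/2) + C2*exp(sqrt(2)*b*sqrt((-sqrt(8*k + 1) - 1)/k)/2) + C3*exp(-sqrt(2)*b*sqrt((sqrt(8*k + 1) - 1)/k)/2) + C4*exp(sqrt(2)*b*sqrt((sqrt(8*k + 1) - 1)/k)/2) + b^2/2 - 2*b - 3/2


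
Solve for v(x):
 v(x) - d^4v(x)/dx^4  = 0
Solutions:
 v(x) = C1*exp(-x) + C2*exp(x) + C3*sin(x) + C4*cos(x)


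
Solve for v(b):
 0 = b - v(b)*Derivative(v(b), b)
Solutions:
 v(b) = -sqrt(C1 + b^2)
 v(b) = sqrt(C1 + b^2)


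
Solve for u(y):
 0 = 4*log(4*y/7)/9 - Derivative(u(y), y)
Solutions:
 u(y) = C1 + 4*y*log(y)/9 - 4*y*log(7)/9 - 4*y/9 + 8*y*log(2)/9


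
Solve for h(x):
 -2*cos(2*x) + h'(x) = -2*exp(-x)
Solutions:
 h(x) = C1 + sin(2*x) + 2*exp(-x)


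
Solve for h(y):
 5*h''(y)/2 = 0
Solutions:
 h(y) = C1 + C2*y
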